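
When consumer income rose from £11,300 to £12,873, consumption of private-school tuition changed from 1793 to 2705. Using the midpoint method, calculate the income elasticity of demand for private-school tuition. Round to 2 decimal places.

%ΔQ = (2705 − 1793)/[(1793+2705)/2] = 912/2249 ≈ 0.4055.
%ΔM = (12,873 − 11,300)/[(11,300+12,873)/2] = 1573/12086.5 ≈ 0.1301.
E_I = %ΔQ/%ΔM ≈ 3.12.
E_I > 1: normal good (luxury).

3.12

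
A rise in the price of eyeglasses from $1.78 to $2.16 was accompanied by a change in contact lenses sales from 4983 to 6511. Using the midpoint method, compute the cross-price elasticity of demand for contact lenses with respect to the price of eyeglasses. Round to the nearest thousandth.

%ΔQ_x = (6511 − 4983)/[(4983+6511)/2] = 1528/5747 ≈ 0.2659.
%ΔP_y = (2.16 − 1.78)/[(1.78+2.16)/2] ≈ 0.1929.
E_xy = 0.2659/0.1929 ≈ 1.378.
E_xy > 0, so contact lenses and eyeglasses are substitutes.

1.378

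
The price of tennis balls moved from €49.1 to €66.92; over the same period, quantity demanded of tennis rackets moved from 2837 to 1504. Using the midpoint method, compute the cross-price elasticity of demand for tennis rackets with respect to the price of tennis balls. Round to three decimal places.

-1.999

%ΔQ_x = (1504 − 2837)/[(2837+1504)/2] = -1333/2170.5 ≈ -0.6141.
%ΔP_y = (66.92 − 49.1)/[(49.1+66.92)/2] ≈ 0.3072.
E_xy = -0.6141/0.3072 ≈ -1.999.
E_xy < 0, so tennis rackets and tennis balls are complements.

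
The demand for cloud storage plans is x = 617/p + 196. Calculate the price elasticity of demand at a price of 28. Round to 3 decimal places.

At p = 28, x = 218.0357.
dx/dp = −617/p² = −0.787.
Point elasticity E = (dx/dp)·(p/x) = -0.787 × 28/218.0357 ≈ -0.101.
|E| < 1, so demand is inelastic at this price.

-0.101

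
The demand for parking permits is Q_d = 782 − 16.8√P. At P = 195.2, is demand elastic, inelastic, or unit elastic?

inelastic

At P = 195.2, Q_d = 547.2805.
dQ_d/dP = −16.8/(2√P) = −16.8/(2·13.9714).
Point elasticity E = (dQ_d/dP)·(P/Q_d) = -0.6012 × 195.2/547.2805 ≈ -0.214.
|E| ≈ 0.214 < 1, so demand is inelastic.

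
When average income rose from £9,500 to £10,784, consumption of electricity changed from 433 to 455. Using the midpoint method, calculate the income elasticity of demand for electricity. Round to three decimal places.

0.391

%ΔQ = (455 − 433)/[(433+455)/2] = 22/444 ≈ 0.0495.
%ΔI = (10,784 − 9,500)/[(9,500+10,784)/2] = 1284/10142 ≈ 0.1266.
E_I = %ΔQ/%ΔI ≈ 0.391.
E_I ∈ (0,1): normal good (necessity).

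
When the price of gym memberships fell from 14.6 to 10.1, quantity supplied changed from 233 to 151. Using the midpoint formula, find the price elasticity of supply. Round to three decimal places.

%Δq = (151 − 233)/[(233 + 151)/2] = -82/192 ≈ -0.4271.
%Δp = (10.1 − 14.6)/[(14.6 + 10.1)/2] = -4.5/12.35 ≈ -0.3644.
Arc elasticity E = %Δq/%Δp ≈ -0.4271/-0.3644 ≈ 1.172.
|E| > 1: supply is elastic over this range.

1.172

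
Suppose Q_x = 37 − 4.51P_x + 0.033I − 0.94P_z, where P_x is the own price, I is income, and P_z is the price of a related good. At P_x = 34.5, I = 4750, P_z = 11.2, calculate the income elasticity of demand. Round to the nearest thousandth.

Evaluating quantity at (P_x, I, P_z) gives Q_x = 37 − 4.51(34.5) + 0.033(4750) − 0.94(11.2) = 37 − 155.595 + 156.75 − 10.528 = 27.627.
∂Q_x/∂I = +0.033, so E_I = 0.033·(4750/27.627) ≈ 5.674.
E_I > 1: normal good (luxury).

5.674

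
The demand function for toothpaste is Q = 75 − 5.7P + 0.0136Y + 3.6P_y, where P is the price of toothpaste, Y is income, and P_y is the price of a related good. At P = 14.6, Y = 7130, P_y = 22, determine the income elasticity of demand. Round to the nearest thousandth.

First evaluate Q: 75 − 5.7(14.6) + 0.0136(7130) + 3.6(22) = 75 − 83.22 + 96.968 + 79.2 = 167.948.
∂Q/∂Y = +0.0136, so E_I = 0.0136·(7130/167.948) ≈ 0.577.
E_I ∈ (0,1): normal good (necessity).

0.577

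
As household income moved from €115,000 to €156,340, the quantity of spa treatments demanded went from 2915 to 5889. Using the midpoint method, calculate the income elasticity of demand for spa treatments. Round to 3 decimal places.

2.217

%ΔQ = (5889 − 2915)/[(2915+5889)/2] = 2974/4402 ≈ 0.6756.
%ΔI = (156,340 − 115,000)/[(115,000+156,340)/2] = 41340/135670 ≈ 0.3047.
E_I = %ΔQ/%ΔI ≈ 2.217.
E_I > 1: normal good (luxury).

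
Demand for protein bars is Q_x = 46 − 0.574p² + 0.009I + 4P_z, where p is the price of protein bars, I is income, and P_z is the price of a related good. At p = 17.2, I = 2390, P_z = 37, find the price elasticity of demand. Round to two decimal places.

-7.43

Evaluating quantity at (p, I, P_z) gives Q_x = 46 − 0.574(17.2)² + 0.009(2390) + 4(37) = 46 − 169.8122 + 21.51 + 148 = 45.6978.
∂Q_x/∂p = −2·0.574·p = -19.7456, so E_p = -19.7456·(17.2/45.6978) ≈ -7.43.
|E_p| > 1: demand is elastic.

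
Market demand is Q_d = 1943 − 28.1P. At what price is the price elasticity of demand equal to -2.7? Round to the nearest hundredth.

50.46

Set −bP/(a − bP) = −2.7 ⇒ bP = 2.7(a − bP) ⇒ bP(1+2.7) = 2.7·a.
P = 2.7·1943/(28.1·3.7) ≈ 50.46.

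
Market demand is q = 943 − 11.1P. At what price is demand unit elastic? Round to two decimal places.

42.48

For linear demand q = a − bP, E = −bP/(a − bP). |E| = 1 ⇒ bP = a − bP ⇒ P = a/(2b).
P = 943/(2·11.1) ≈ 42.48.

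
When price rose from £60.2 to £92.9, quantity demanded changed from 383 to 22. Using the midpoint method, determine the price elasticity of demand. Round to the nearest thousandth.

%Δq = (22 − 383)/[(383 + 22)/2] = -361/202.5 ≈ -1.7827.
%Δp = (92.9 − 60.2)/[(60.2 + 92.9)/2] = 32.7/76.55 ≈ 0.4272.
Arc elasticity E = %Δq/%Δp ≈ -1.7827/0.4272 ≈ -4.173.
|E| > 1: demand is elastic over this range.

-4.173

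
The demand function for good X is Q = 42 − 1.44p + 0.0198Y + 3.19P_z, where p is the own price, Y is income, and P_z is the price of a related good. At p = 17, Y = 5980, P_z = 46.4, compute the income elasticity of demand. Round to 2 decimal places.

0.42

Q = 42 − 1.44(17) + 0.0198(5980) + 3.19(46.4) = 42 − 24.48 + 118.404 + 148.016 = 283.94.
∂Q/∂Y = +0.0198, so E_I = 0.0198·(5980/283.94) ≈ 0.42.
E_I ∈ (0,1): normal good (necessity).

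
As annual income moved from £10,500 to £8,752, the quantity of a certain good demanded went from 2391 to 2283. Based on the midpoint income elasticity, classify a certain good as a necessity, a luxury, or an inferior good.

necessity

%ΔQ = (2283 − 2391)/[(2391+2283)/2] = -108/2337 ≈ -0.0462.
%ΔY = (8,752 − 10,500)/[(10,500+8,752)/2] = -1748/9626 ≈ -0.1816.
E_I = %ΔQ/%ΔY ≈ 0.254.
E_I ∈ (0,1): normal good (necessity).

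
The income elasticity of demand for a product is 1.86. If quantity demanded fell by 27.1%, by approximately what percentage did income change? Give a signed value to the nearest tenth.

-14.6

%ΔQ ≈ E × %ΔI ⇒ %ΔI = %ΔQ / E = (-27.1%)/(1.86) ≈ -14.6%.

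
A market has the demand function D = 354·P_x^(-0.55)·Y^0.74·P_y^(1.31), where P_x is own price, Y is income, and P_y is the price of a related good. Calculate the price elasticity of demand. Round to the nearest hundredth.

For a Cobb–Douglas (constant-elasticity) form D = A·P_x^α·…, the elasticity with respect to P_x equals the exponent α at every point.
Here the exponent on P_x is -0.55, so the price elasticity of demand is -0.55.

-0.55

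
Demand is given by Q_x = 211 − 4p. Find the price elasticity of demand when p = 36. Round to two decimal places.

At p = 36, Q_x = 67.
dQ_x/dp = −4.
Point elasticity E = (dQ_x/dp)·(p/Q_x) = -4 × 36/67 ≈ -2.15.
|E| > 1, so demand is elastic at this price.

-2.15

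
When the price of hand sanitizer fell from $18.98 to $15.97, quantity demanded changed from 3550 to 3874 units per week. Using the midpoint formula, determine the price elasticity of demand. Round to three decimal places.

-0.507

%Δq = (3874 − 3550)/[(3550 + 3874)/2] = 324/3712 ≈ 0.0873.
%ΔP = (15.97 − 18.98)/[(18.98 + 15.97)/2] = -3.01/17.475 ≈ -0.1722.
Arc elasticity E = %Δq/%ΔP ≈ 0.0873/-0.1722 ≈ -0.507.
|E| < 1: demand is inelastic over this range.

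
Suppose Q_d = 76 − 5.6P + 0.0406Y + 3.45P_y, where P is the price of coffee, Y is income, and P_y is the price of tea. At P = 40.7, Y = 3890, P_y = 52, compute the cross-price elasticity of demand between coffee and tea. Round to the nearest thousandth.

At the given point, Q_d = 76 − 5.6(40.7) + 0.0406(3890) + 3.45(52) = 76 − 227.92 + 157.934 + 179.4 = 185.414.
∂Q_d/∂P_y = +3.45, so E_xy = 3.45·(52/185.414) ≈ 0.968.
E_xy > 0: the goods are substitutes.

0.968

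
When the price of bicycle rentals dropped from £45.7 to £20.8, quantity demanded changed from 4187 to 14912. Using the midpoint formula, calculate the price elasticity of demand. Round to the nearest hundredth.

%Δq = (14912 − 4187)/[(4187 + 14912)/2] = 10725/9549.5 ≈ 1.1231.
%Δp = (20.8 − 45.7)/[(45.7 + 20.8)/2] = -24.9/33.25 ≈ -0.7489.
Arc elasticity E = %Δq/%Δp ≈ 1.1231/-0.7489 ≈ -1.50.
|E| > 1: demand is elastic over this range.

-1.50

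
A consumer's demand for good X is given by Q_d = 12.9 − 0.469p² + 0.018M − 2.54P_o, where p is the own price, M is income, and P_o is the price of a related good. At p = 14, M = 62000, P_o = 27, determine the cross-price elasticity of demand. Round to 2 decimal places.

-0.07

Substituting, Q_d = 12.9 − 0.469(14)² + 0.018(62000) − 2.54(27) = 12.9 − 91.924 + 1116 − 68.58 = 968.396.
∂Q_d/∂P_o = −2.54, so E_xy = -2.54·(27/968.396) ≈ -0.07.
E_xy < 0: the goods are complements.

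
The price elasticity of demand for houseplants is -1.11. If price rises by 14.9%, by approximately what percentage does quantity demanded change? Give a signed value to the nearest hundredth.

-16.54

%ΔQ ≈ E × %ΔP = (-1.11) × (14.9%) ≈ -16.54%.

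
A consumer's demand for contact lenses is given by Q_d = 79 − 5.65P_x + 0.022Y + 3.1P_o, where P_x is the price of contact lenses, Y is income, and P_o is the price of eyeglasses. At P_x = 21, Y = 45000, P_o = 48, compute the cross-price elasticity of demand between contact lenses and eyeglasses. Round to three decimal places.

0.135

Substituting, Q_d = 79 − 5.65(21) + 0.022(45000) + 3.1(48) = 79 − 118.65 + 990 + 148.8 = 1099.15.
∂Q_d/∂P_o = +3.1, so E_xy = 3.1·(48/1099.15) ≈ 0.135.
E_xy > 0: the goods are substitutes.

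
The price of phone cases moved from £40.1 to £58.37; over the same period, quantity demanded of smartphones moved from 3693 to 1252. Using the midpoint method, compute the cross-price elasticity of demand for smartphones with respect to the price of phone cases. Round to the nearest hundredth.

%ΔQ_x = (1252 − 3693)/[(3693+1252)/2] = -2441/2472.5 ≈ -0.9873.
%ΔP_y = (58.37 − 40.1)/[(40.1+58.37)/2] ≈ 0.3711.
E_xy = -0.9873/0.3711 ≈ -2.66.
E_xy < 0, so smartphones and phone cases are complements.

-2.66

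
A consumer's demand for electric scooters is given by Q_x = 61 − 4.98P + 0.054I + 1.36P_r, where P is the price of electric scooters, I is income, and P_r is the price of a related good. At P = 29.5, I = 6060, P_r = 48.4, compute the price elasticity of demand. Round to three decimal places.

Evaluating quantity at (P, I, P_r) gives Q_x = 61 − 4.98(29.5) + 0.054(6060) + 1.36(48.4) = 61 − 146.91 + 327.24 + 65.824 = 307.154.
∂Q_x/∂P = −4.98, so E_p = (−4.98)·(29.5/307.154) ≈ -0.478.
|E_p| < 1: demand is inelastic.

-0.478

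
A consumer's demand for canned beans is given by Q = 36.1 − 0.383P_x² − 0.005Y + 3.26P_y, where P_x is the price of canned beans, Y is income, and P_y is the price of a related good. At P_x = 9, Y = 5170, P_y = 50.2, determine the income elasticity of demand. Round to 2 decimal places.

Evaluating quantity at (P_x, Y, P_y) gives Q = 36.1 − 0.383(9)² − 0.005(5170) + 3.26(50.2) = 36.1 − 31.023 − 25.85 + 163.652 = 142.879.
∂Q/∂Y = −0.005, so E_I = -0.005·(5170/142.879) ≈ -0.18.
E_I < 0: inferior good.

-0.18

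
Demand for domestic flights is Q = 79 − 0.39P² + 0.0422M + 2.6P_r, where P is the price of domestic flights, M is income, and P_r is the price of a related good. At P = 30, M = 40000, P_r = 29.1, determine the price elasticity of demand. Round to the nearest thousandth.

Evaluating quantity at (P, M, P_r) gives Q = 79 − 0.39(30)² + 0.0422(40000) + 2.6(29.1) = 79 − 351 + 1688 + 75.66 = 1491.66.
∂Q/∂P = −2·0.39·P = -23.4, so E_p = -23.4·(30/1491.66) ≈ -0.471.
|E_p| < 1: demand is inelastic.

-0.471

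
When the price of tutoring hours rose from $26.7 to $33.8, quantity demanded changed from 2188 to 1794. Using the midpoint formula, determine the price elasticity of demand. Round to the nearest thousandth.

%Δq = (1794 − 2188)/[(2188 + 1794)/2] = -394/1991 ≈ -0.1979.
%Δp = (33.8 − 26.7)/[(26.7 + 33.8)/2] = 7.1/30.25 ≈ 0.2347.
Arc elasticity E = %Δq/%Δp ≈ -0.1979/0.2347 ≈ -0.843.
|E| < 1: demand is inelastic over this range.

-0.843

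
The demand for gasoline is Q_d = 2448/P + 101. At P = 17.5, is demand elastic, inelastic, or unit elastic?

At P = 17.5, Q_d = 240.8857.
dQ_d/dP = −2448/P² = −7.9935.
Point elasticity E = (dQ_d/dP)·(P/Q_d) = -7.9935 × 17.5/240.8857 ≈ -0.581.
|E| ≈ 0.581 < 1, so demand is inelastic.

inelastic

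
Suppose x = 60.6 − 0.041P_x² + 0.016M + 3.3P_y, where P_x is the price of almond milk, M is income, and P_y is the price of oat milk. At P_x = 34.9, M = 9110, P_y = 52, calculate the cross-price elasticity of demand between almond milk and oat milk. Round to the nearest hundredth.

0.52

Evaluating quantity at (P_x, M, P_y) gives x = 60.6 − 0.041(34.9)² + 0.016(9110) + 3.3(52) = 60.6 − 49.9384 + 145.76 + 171.6 = 328.0216.
∂x/∂P_y = +3.3, so E_xy = 3.3·(52/328.0216) ≈ 0.52.
E_xy > 0: the goods are substitutes.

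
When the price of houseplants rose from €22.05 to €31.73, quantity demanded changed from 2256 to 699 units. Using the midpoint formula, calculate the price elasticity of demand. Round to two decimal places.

-2.93

%Δq = (699 − 2256)/[(2256 + 699)/2] = -1557/1477.5 ≈ -1.0538.
%Δp = (31.73 − 22.05)/[(22.05 + 31.73)/2] = 9.68/26.89 ≈ 0.3600.
Arc elasticity E = %Δq/%Δp ≈ -1.0538/0.3600 ≈ -2.93.
|E| > 1: demand is elastic over this range.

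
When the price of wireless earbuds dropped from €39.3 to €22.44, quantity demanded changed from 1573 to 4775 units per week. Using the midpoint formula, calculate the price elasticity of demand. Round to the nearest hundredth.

%Δq = (4775 − 1573)/[(1573 + 4775)/2] = 3202/3174 ≈ 1.0088.
%ΔP = (22.44 − 39.3)/[(39.3 + 22.44)/2] = -16.86/30.87 ≈ -0.5462.
Arc elasticity E = %Δq/%ΔP ≈ 1.0088/-0.5462 ≈ -1.85.
|E| > 1: demand is elastic over this range.

-1.85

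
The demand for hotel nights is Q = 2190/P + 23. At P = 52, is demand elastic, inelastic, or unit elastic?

At P = 52, Q = 65.1154.
dQ/dP = −2190/P² = −0.8099.
Point elasticity E = (dQ/dP)·(P/Q) = -0.8099 × 52/65.1154 ≈ -0.647.
|E| ≈ 0.647 < 1, so demand is inelastic.

inelastic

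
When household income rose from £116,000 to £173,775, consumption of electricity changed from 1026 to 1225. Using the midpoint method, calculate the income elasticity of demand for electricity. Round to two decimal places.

%ΔQ = (1225 − 1026)/[(1026+1225)/2] = 199/1125.5 ≈ 0.1768.
%ΔM = (173,775 − 116,000)/[(116,000+173,775)/2] = 57775/144887.5 ≈ 0.3988.
E_I = %ΔQ/%ΔM ≈ 0.44.
E_I ∈ (0,1): normal good (necessity).

0.44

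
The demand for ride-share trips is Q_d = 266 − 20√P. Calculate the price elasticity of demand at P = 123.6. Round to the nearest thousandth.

At P = 123.6, Q_d = 43.6489.
dQ_d/dP = −20/(2√P) = −20/(2·11.1176).
Point elasticity E = (dQ_d/dP)·(P/Q_d) = -0.8995 × 123.6/43.6489 ≈ -2.547.
|E| > 1, so demand is elastic at this price.

-2.547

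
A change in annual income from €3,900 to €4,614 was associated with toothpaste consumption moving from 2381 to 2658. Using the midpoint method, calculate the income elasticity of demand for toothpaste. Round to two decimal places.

0.66

%ΔQ = (2658 − 2381)/[(2381+2658)/2] = 277/2519.5 ≈ 0.1099.
%ΔM = (4,614 − 3,900)/[(3,900+4,614)/2] = 714/4257 ≈ 0.1677.
E_I = %ΔQ/%ΔM ≈ 0.66.
E_I ∈ (0,1): normal good (necessity).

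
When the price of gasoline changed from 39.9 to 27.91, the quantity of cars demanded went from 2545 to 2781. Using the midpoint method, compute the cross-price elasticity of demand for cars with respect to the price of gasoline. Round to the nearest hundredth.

%ΔQ_x = (2781 − 2545)/[(2545+2781)/2] = 236/2663 ≈ 0.0886.
%ΔP_y = (27.91 − 39.9)/[(39.9+27.91)/2] ≈ -0.3536.
E_xy = 0.0886/-0.3536 ≈ -0.25.
E_xy < 0, so cars and gasoline are complements.

-0.25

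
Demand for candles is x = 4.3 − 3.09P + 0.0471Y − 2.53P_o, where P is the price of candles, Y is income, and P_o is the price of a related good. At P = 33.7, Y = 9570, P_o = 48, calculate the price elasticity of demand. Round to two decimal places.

First evaluate x: 4.3 − 3.09(33.7) + 0.0471(9570) − 2.53(48) = 4.3 − 104.133 + 450.747 − 121.44 = 229.474.
∂x/∂P = −3.09, so E_p = (−3.09)·(33.7/229.474) ≈ -0.45.
|E_p| < 1: demand is inelastic.

-0.45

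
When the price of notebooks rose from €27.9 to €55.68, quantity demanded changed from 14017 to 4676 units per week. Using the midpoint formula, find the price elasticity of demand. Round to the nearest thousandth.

%ΔQ = (4676 − 14017)/[(14017 + 4676)/2] = -9341/9346.5 ≈ -0.9994.
%Δp = (55.68 − 27.9)/[(27.9 + 55.68)/2] = 27.78/41.79 ≈ 0.6648.
Arc elasticity E = %ΔQ/%Δp ≈ -0.9994/0.6648 ≈ -1.503.
|E| > 1: demand is elastic over this range.

-1.503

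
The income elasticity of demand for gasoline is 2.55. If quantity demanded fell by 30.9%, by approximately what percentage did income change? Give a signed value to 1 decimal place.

-12.1

%ΔQ ≈ E × %ΔI ⇒ %ΔI = %ΔQ / E = (-30.9%)/(2.55) ≈ -12.1%.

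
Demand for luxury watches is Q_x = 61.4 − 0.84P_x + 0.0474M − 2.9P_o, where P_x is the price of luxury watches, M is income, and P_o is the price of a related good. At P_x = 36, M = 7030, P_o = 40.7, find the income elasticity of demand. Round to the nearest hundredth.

Substituting, Q_x = 61.4 − 0.84(36) + 0.0474(7030) − 2.9(40.7) = 61.4 − 30.24 + 333.222 − 118.03 = 246.352.
∂Q_x/∂M = +0.0474, so E_I = 0.0474·(7030/246.352) ≈ 1.35.
E_I > 1: normal good (luxury).

1.35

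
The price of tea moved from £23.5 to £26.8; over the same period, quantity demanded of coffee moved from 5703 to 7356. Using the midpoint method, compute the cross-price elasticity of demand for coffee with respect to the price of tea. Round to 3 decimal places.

%ΔQ_x = (7356 − 5703)/[(5703+7356)/2] = 1653/6529.5 ≈ 0.2532.
%ΔP_y = (26.8 − 23.5)/[(23.5+26.8)/2] ≈ 0.1312.
E_xy = 0.2532/0.1312 ≈ 1.929.
E_xy > 0, so coffee and tea are substitutes.

1.929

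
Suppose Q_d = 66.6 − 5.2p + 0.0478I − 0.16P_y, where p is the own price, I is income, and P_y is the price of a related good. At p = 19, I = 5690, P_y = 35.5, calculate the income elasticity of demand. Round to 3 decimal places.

1.162

Q_d = 66.6 − 5.2(19) + 0.0478(5690) − 0.16(35.5) = 66.6 − 98.8 + 271.982 − 5.68 = 234.102.
∂Q_d/∂I = +0.0478, so E_I = 0.0478·(5690/234.102) ≈ 1.162.
E_I > 1: normal good (luxury).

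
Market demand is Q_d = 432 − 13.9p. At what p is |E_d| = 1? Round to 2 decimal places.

For linear demand Q_d = a − bp, E = −bp/(a − bp). |E| = 1 ⇒ bp = a − bp ⇒ p = a/(2b).
p = 432/(2·13.9) ≈ 15.54.

15.54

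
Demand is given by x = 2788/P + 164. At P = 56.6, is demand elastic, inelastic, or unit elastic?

inelastic

At P = 56.6, x = 213.258.
dx/dP = −2788/P² = −0.8703.
Point elasticity E = (dx/dP)·(P/x) = -0.8703 × 56.6/213.258 ≈ -0.231.
|E| ≈ 0.231 < 1, so demand is inelastic.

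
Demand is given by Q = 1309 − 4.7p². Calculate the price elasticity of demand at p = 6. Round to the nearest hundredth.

-0.30

At p = 6, Q = 1139.8.
dQ/dp = −2·4.7·p = −56.4.
Point elasticity E = (dQ/dp)·(p/Q) = -56.4 × 6/1139.8 ≈ -0.30.
|E| < 1, so demand is inelastic at this price.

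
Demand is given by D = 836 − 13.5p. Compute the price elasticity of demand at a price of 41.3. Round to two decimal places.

-2.00

At p = 41.3, D = 278.45.
dD/dp = −13.5.
Point elasticity E = (dD/dp)·(p/D) = -13.5 × 41.3/278.45 ≈ -2.00.
|E| > 1, so demand is elastic at this price.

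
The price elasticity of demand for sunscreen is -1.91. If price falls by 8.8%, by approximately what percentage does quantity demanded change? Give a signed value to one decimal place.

%ΔQ ≈ E × %ΔP = (-1.91) × (-8.8%) ≈ 16.8%.

16.8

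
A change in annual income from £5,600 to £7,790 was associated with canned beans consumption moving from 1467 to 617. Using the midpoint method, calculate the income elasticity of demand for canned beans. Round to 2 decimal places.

%ΔQ = (617 − 1467)/[(1467+617)/2] = -850/1042 ≈ -0.8157.
%ΔM = (7,790 − 5,600)/[(5,600+7,790)/2] = 2190/6695 ≈ 0.3271.
E_I = %ΔQ/%ΔM ≈ -2.49.
E_I < 0: inferior good.

-2.49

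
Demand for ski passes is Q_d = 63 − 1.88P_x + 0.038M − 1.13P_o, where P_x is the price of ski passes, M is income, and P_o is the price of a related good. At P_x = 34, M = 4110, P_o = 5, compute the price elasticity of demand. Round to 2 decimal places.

Q_d = 63 − 1.88(34) + 0.038(4110) − 1.13(5) = 63 − 63.92 + 156.18 − 5.65 = 149.61.
∂Q_d/∂P_x = −1.88, so E_p = (−1.88)·(34/149.61) ≈ -0.43.
|E_p| < 1: demand is inelastic.

-0.43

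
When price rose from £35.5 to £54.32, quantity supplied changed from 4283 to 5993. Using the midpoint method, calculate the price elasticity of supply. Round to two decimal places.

%ΔQ = (5993 − 4283)/[(4283 + 5993)/2] = 1710/5138 ≈ 0.3328.
%Δp = (54.32 − 35.5)/[(35.5 + 54.32)/2] = 18.82/44.91 ≈ 0.4191.
Arc elasticity E = %ΔQ/%Δp ≈ 0.3328/0.4191 ≈ 0.79.
|E| < 1: supply is inelastic over this range.

0.79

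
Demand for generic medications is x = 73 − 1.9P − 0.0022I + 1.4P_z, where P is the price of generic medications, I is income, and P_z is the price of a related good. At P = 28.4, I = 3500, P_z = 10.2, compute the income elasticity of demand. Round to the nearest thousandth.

-0.301

Evaluating quantity at (P, I, P_z) gives x = 73 − 1.9(28.4) − 0.0022(3500) + 1.4(10.2) = 73 − 53.96 − 7.7 + 14.28 = 25.62.
∂x/∂I = −0.0022, so E_I = -0.0022·(3500/25.62) ≈ -0.301.
E_I < 0: inferior good.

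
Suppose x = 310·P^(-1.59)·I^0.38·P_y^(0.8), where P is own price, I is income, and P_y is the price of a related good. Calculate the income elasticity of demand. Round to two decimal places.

0.38

For a Cobb–Douglas (constant-elasticity) form x = A·I^α·…, the elasticity with respect to I equals the exponent α at every point.
Here the exponent on I is 0.38, so the income elasticity of demand is 0.38.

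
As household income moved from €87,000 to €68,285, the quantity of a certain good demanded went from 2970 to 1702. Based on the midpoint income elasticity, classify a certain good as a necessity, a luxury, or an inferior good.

%ΔQ = (1702 − 2970)/[(2970+1702)/2] = -1268/2336 ≈ -0.5428.
%ΔM = (68,285 − 87,000)/[(87,000+68,285)/2] = -18715/77642.5 ≈ -0.2410.
E_I = %ΔQ/%ΔM ≈ 2.252.
E_I > 1: normal good (luxury).

luxury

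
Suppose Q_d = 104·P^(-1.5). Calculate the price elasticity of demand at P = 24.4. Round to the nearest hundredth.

-1.50

For a Cobb–Douglas (constant-elasticity) form Q_d = A·P^α·…, the elasticity with respect to P equals the exponent α at every point.
Here the exponent on P is -1.5, so the price elasticity of demand is -1.50.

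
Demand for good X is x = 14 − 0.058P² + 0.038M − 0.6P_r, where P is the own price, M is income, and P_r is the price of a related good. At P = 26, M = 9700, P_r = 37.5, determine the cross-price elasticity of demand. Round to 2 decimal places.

Substituting, x = 14 − 0.058(26)² + 0.038(9700) − 0.6(37.5) = 14 − 39.208 + 368.6 − 22.5 = 320.892.
∂x/∂P_r = −0.6, so E_xy = -0.6·(37.5/320.892) ≈ -0.07.
E_xy < 0: the goods are complements.

-0.07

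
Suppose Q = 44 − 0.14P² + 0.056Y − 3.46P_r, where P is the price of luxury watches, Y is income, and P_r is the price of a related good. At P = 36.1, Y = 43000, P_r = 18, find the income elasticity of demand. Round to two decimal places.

At the given point, Q = 44 − 0.14(36.1)² + 0.056(43000) − 3.46(18) = 44 − 182.4494 + 2408 − 62.28 = 2207.2706.
∂Q/∂Y = +0.056, so E_I = 0.056·(43000/2207.2706) ≈ 1.09.
E_I > 1: normal good (luxury).

1.09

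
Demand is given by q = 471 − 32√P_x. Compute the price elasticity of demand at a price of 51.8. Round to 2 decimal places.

-0.48

At P_x = 51.8, q = 240.6889.
dq/dP_x = −32/(2√P_x) = −32/(2·7.1972).
Point elasticity E = (dq/dP_x)·(P_x/q) = -2.2231 × 51.8/240.6889 ≈ -0.48.
|E| < 1, so demand is inelastic at this price.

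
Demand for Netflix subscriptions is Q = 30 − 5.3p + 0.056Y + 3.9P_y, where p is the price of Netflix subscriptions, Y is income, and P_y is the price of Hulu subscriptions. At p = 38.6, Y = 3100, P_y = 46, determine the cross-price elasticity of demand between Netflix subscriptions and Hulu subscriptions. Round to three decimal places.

1.005

At the given point, Q = 30 − 5.3(38.6) + 0.056(3100) + 3.9(46) = 30 − 204.58 + 173.6 + 179.4 = 178.42.
∂Q/∂P_y = +3.9, so E_xy = 3.9·(46/178.42) ≈ 1.005.
E_xy > 0: the goods are substitutes.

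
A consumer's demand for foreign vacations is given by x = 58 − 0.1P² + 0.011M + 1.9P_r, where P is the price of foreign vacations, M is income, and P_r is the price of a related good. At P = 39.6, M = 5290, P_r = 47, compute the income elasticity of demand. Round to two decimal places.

1.20

Evaluating quantity at (P, M, P_r) gives x = 58 − 0.1(39.6)² + 0.011(5290) + 1.9(47) = 58 − 156.816 + 58.19 + 89.3 = 48.674.
∂x/∂M = +0.011, so E_I = 0.011·(5290/48.674) ≈ 1.20.
E_I > 1: normal good (luxury).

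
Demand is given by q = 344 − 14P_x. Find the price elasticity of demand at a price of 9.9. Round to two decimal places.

-0.67

At P_x = 9.9, q = 205.4.
dq/dP_x = −14.
Point elasticity E = (dq/dP_x)·(P_x/q) = -14 × 9.9/205.4 ≈ -0.67.
|E| < 1, so demand is inelastic at this price.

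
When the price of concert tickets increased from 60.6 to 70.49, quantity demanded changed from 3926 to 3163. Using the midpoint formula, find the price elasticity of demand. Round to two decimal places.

%Δq = (3163 − 3926)/[(3926 + 3163)/2] = -763/3544.5 ≈ -0.2153.
%Δp = (70.49 − 60.6)/[(60.6 + 70.49)/2] = 9.89/65.545 ≈ 0.1509.
Arc elasticity E = %Δq/%Δp ≈ -0.2153/0.1509 ≈ -1.43.
|E| > 1: demand is elastic over this range.

-1.43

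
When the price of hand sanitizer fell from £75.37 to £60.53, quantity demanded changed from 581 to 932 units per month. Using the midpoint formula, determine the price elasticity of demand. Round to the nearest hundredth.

%Δq = (932 − 581)/[(581 + 932)/2] = 351/756.5 ≈ 0.4640.
%Δp = (60.53 − 75.37)/[(75.37 + 60.53)/2] = -14.84/67.95 ≈ -0.2184.
Arc elasticity E = %Δq/%Δp ≈ 0.4640/-0.2184 ≈ -2.12.
|E| > 1: demand is elastic over this range.

-2.12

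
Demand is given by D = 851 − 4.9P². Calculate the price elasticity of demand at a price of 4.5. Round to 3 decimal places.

At P = 4.5, D = 751.775.
dD/dP = −2·4.9·P = −44.1.
Point elasticity E = (dD/dP)·(P/D) = -44.1 × 4.5/751.775 ≈ -0.264.
|E| < 1, so demand is inelastic at this price.

-0.264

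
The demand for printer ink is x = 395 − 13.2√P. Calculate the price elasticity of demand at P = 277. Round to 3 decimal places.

At P = 277, x = 175.3082.
dx/dP = −13.2/(2√P) = −13.2/(2·16.6433).
Point elasticity E = (dx/dP)·(P/x) = -0.3966 × 277/175.3082 ≈ -0.627.
|E| < 1, so demand is inelastic at this price.

-0.627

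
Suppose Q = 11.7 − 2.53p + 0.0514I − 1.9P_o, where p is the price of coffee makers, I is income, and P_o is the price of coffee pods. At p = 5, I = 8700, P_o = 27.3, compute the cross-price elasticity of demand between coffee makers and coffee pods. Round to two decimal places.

Q = 11.7 − 2.53(5) + 0.0514(8700) − 1.9(27.3) = 11.7 − 12.65 + 447.18 − 51.87 = 394.36.
∂Q/∂P_o = −1.9, so E_xy = -1.9·(27.3/394.36) ≈ -0.13.
E_xy < 0: the goods are complements.

-0.13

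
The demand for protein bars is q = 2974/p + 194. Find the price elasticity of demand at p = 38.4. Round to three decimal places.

-0.285

At p = 38.4, q = 271.4479.
dq/dp = −2974/p² = −2.0169.
Point elasticity E = (dq/dp)·(p/q) = -2.0169 × 38.4/271.4479 ≈ -0.285.
|E| < 1, so demand is inelastic at this price.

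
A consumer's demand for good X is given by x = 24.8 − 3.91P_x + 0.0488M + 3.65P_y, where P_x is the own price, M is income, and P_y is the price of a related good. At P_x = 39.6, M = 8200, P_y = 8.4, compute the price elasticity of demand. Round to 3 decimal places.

x = 24.8 − 3.91(39.6) + 0.0488(8200) + 3.65(8.4) = 24.8 − 154.836 + 400.16 + 30.66 = 300.784.
∂x/∂P_x = −3.91, so E_p = (−3.91)·(39.6/300.784) ≈ -0.515.
|E_p| < 1: demand is inelastic.

-0.515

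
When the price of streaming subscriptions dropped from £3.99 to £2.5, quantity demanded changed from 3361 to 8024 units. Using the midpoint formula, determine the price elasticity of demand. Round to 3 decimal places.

-1.784

%Δq = (8024 − 3361)/[(3361 + 8024)/2] = 4663/5692.5 ≈ 0.8191.
%ΔP = (2.5 − 3.99)/[(3.99 + 2.5)/2] = -1.49/3.245 ≈ -0.4592.
Arc elasticity E = %Δq/%ΔP ≈ 0.8191/-0.4592 ≈ -1.784.
|E| > 1: demand is elastic over this range.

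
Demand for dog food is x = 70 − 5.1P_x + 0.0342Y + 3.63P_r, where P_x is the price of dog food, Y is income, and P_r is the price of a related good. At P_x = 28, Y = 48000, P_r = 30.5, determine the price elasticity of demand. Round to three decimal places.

-0.085

Substituting, x = 70 − 5.1(28) + 0.0342(48000) + 3.63(30.5) = 70 − 142.8 + 1641.6 + 110.715 = 1679.515.
∂x/∂P_x = −5.1, so E_p = (−5.1)·(28/1679.515) ≈ -0.085.
|E_p| < 1: demand is inelastic.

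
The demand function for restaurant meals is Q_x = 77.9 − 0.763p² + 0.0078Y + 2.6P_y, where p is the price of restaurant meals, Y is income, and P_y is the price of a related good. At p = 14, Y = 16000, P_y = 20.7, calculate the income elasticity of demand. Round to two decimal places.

Substituting, Q_x = 77.9 − 0.763(14)² + 0.0078(16000) + 2.6(20.7) = 77.9 − 149.548 + 124.8 + 53.82 = 106.972.
∂Q_x/∂Y = +0.0078, so E_I = 0.0078·(16000/106.972) ≈ 1.17.
E_I > 1: normal good (luxury).

1.17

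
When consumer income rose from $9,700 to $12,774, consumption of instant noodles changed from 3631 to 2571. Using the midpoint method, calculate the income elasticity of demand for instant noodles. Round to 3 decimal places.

-1.250

%ΔQ = (2571 − 3631)/[(3631+2571)/2] = -1060/3101 ≈ -0.3418.
%ΔI = (12,774 − 9,700)/[(9,700+12,774)/2] = 3074/11237 ≈ 0.2736.
E_I = %ΔQ/%ΔI ≈ -1.250.
E_I < 0: inferior good.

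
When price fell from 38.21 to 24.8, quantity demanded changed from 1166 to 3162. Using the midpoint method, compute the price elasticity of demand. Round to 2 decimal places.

%ΔQ = (3162 − 1166)/[(1166 + 3162)/2] = 1996/2164 ≈ 0.9224.
%ΔP = (24.8 − 38.21)/[(38.21 + 24.8)/2] = -13.41/31.505 ≈ -0.4256.
Arc elasticity E = %ΔQ/%ΔP ≈ 0.9224/-0.4256 ≈ -2.17.
|E| > 1: demand is elastic over this range.

-2.17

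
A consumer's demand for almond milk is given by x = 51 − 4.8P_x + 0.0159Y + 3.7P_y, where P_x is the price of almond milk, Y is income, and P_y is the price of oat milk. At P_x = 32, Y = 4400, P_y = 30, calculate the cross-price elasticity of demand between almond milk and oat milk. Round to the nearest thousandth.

x = 51 − 4.8(32) + 0.0159(4400) + 3.7(30) = 51 − 153.6 + 69.96 + 111 = 78.36.
∂x/∂P_y = +3.7, so E_xy = 3.7·(30/78.36) ≈ 1.417.
E_xy > 0: the goods are substitutes.

1.417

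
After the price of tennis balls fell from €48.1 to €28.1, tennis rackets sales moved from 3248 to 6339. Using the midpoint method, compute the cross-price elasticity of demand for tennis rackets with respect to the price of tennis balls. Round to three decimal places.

-1.228

%ΔQ_x = (6339 − 3248)/[(3248+6339)/2] = 3091/4793.5 ≈ 0.6448.
%ΔP_y = (28.1 − 48.1)/[(48.1+28.1)/2] ≈ -0.5249.
E_xy = 0.6448/-0.5249 ≈ -1.228.
E_xy < 0, so tennis rackets and tennis balls are complements.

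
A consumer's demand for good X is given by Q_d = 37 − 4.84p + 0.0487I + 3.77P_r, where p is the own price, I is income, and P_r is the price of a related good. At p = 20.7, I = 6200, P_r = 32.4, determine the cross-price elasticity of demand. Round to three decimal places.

Q_d = 37 − 4.84(20.7) + 0.0487(6200) + 3.77(32.4) = 37 − 100.188 + 301.94 + 122.148 = 360.9.
∂Q_d/∂P_r = +3.77, so E_xy = 3.77·(32.4/360.9) ≈ 0.338.
E_xy > 0: the goods are substitutes.

0.338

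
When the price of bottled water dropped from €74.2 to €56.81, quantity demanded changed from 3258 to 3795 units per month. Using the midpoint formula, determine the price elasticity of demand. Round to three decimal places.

-0.574

%Δq = (3795 − 3258)/[(3258 + 3795)/2] = 537/3526.5 ≈ 0.1523.
%ΔP = (56.81 − 74.2)/[(74.2 + 56.81)/2] = -17.39/65.505 ≈ -0.2655.
Arc elasticity E = %Δq/%ΔP ≈ 0.1523/-0.2655 ≈ -0.574.
|E| < 1: demand is inelastic over this range.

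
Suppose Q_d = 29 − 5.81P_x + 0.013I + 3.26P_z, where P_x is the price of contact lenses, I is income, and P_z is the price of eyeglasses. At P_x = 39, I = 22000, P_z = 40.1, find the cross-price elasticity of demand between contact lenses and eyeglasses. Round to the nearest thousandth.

0.597

At the given point, Q_d = 29 − 5.81(39) + 0.013(22000) + 3.26(40.1) = 29 − 226.59 + 286 + 130.726 = 219.136.
∂Q_d/∂P_z = +3.26, so E_xy = 3.26·(40.1/219.136) ≈ 0.597.
E_xy > 0: the goods are substitutes.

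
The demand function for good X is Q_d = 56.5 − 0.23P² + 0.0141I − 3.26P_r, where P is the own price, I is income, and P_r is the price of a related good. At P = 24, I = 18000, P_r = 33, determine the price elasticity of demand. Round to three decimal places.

-3.772

Evaluating quantity at (P, I, P_r) gives Q_d = 56.5 − 0.23(24)² + 0.0141(18000) − 3.26(33) = 56.5 − 132.48 + 253.8 − 107.58 = 70.24.
∂Q_d/∂P = −2·0.23·P = -11.04, so E_p = -11.04·(24/70.24) ≈ -3.772.
|E_p| > 1: demand is elastic.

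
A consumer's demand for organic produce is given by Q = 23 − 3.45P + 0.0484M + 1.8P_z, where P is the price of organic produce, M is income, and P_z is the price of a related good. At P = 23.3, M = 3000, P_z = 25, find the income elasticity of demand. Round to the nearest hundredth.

At the given point, Q = 23 − 3.45(23.3) + 0.0484(3000) + 1.8(25) = 23 − 80.385 + 145.2 + 45 = 132.815.
∂Q/∂M = +0.0484, so E_I = 0.0484·(3000/132.815) ≈ 1.09.
E_I > 1: normal good (luxury).

1.09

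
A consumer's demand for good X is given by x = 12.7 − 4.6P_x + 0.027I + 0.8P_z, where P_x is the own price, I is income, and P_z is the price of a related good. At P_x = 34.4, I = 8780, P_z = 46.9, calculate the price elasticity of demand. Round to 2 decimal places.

-1.23

Evaluating quantity at (P_x, I, P_z) gives x = 12.7 − 4.6(34.4) + 0.027(8780) + 0.8(46.9) = 12.7 − 158.24 + 237.06 + 37.52 = 129.04.
∂x/∂P_x = −4.6, so E_p = (−4.6)·(34.4/129.04) ≈ -1.23.
|E_p| > 1: demand is elastic.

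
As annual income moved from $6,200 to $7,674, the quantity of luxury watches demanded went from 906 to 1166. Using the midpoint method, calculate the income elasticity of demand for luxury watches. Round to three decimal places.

1.181

%ΔQ = (1166 − 906)/[(906+1166)/2] = 260/1036 ≈ 0.2510.
%ΔY = (7,674 − 6,200)/[(6,200+7,674)/2] = 1474/6937 ≈ 0.2125.
E_I = %ΔQ/%ΔY ≈ 1.181.
E_I > 1: normal good (luxury).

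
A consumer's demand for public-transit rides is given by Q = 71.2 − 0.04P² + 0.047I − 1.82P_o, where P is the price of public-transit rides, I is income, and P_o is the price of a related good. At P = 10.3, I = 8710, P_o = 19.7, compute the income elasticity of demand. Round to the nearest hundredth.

0.93

At the given point, Q = 71.2 − 0.04(10.3)² + 0.047(8710) − 1.82(19.7) = 71.2 − 4.2436 + 409.37 − 35.854 = 440.4724.
∂Q/∂I = +0.047, so E_I = 0.047·(8710/440.4724) ≈ 0.93.
E_I ∈ (0,1): normal good (necessity).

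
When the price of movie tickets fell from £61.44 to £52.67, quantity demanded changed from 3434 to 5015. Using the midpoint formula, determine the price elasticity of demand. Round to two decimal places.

%Δq = (5015 − 3434)/[(3434 + 5015)/2] = 1581/4224.5 ≈ 0.3742.
%Δp = (52.67 − 61.44)/[(61.44 + 52.67)/2] = -8.77/57.055 ≈ -0.1537.
Arc elasticity E = %Δq/%Δp ≈ 0.3742/-0.1537 ≈ -2.43.
|E| > 1: demand is elastic over this range.

-2.43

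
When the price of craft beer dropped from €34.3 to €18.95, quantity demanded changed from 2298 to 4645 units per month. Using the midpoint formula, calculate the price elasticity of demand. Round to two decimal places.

-1.17

%ΔQ = (4645 − 2298)/[(2298 + 4645)/2] = 2347/3471.5 ≈ 0.6761.
%Δp = (18.95 − 34.3)/[(34.3 + 18.95)/2] = -15.35/26.625 ≈ -0.5765.
Arc elasticity E = %ΔQ/%Δp ≈ 0.6761/-0.5765 ≈ -1.17.
|E| > 1: demand is elastic over this range.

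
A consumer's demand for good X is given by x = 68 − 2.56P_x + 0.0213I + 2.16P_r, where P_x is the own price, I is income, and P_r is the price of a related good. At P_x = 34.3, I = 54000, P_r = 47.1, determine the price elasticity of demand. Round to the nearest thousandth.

x = 68 − 2.56(34.3) + 0.0213(54000) + 2.16(47.1) = 68 − 87.808 + 1150.2 + 101.736 = 1232.128.
∂x/∂P_x = −2.56, so E_p = (−2.56)·(34.3/1232.128) ≈ -0.071.
|E_p| < 1: demand is inelastic.

-0.071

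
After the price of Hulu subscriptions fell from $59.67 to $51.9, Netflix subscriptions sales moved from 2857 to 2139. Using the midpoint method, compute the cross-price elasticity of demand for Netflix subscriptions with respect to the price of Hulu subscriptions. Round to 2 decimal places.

2.06

%ΔQ_x = (2139 − 2857)/[(2857+2139)/2] = -718/2498 ≈ -0.2874.
%ΔP_y = (51.9 − 59.67)/[(59.67+51.9)/2] ≈ -0.1393.
E_xy = -0.2874/-0.1393 ≈ 2.06.
E_xy > 0, so Netflix subscriptions and Hulu subscriptions are substitutes.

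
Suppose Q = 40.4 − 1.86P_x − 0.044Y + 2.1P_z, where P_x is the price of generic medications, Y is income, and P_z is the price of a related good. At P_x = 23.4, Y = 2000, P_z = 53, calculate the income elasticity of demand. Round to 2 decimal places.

-4.36

Q = 40.4 − 1.86(23.4) − 0.044(2000) + 2.1(53) = 40.4 − 43.524 − 88 + 111.3 = 20.176.
∂Q/∂Y = −0.044, so E_I = -0.044·(2000/20.176) ≈ -4.36.
E_I < 0: inferior good.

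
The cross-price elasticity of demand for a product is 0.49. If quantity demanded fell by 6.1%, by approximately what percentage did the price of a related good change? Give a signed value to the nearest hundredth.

-12.45

%ΔQ ≈ E × %ΔP_y ⇒ %ΔP_y = %ΔQ / E = (-6.1%)/(0.49) ≈ -12.45%.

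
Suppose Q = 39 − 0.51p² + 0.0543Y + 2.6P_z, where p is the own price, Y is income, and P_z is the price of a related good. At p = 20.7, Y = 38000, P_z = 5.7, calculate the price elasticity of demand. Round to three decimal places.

Evaluating quantity at (p, Y, P_z) gives Q = 39 − 0.51(20.7)² + 0.0543(38000) + 2.6(5.7) = 39 − 218.5299 + 2063.4 + 14.82 = 1898.6901.
∂Q/∂p = −2·0.51·p = -21.114, so E_p = -21.114·(20.7/1898.6901) ≈ -0.230.
|E_p| < 1: demand is inelastic.

-0.230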